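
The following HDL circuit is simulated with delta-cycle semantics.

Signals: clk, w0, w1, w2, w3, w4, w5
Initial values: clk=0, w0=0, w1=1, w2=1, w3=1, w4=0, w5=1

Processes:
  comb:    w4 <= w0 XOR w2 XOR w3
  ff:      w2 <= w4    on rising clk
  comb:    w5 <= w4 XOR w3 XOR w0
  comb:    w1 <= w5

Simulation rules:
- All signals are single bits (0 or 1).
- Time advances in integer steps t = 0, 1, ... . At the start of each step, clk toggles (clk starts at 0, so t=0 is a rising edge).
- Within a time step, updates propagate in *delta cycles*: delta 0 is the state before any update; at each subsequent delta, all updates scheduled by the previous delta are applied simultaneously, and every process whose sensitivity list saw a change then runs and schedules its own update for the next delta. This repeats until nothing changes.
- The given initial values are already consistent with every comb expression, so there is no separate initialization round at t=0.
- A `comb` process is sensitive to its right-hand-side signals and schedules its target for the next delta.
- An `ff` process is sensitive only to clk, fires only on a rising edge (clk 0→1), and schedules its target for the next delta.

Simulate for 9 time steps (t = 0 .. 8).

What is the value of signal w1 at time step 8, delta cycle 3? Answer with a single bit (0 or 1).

t0.Δ0 clk=0 w5=1 w4=0 w2=1 w0=0 w3=1 w1=1
t0.Δ1 clk=1 w5=1 w4=0 w2=1 w0=0 w3=1 w1=1
t0.Δ2 clk=1 w5=1 w4=0 w2=0 w0=0 w3=1 w1=1
t0.Δ3 clk=1 w5=1 w4=1 w2=0 w0=0 w3=1 w1=1
t0.Δ4 clk=1 w5=0 w4=1 w2=0 w0=0 w3=1 w1=1
t0.Δ5 clk=1 w5=0 w4=1 w2=0 w0=0 w3=1 w1=0
t1.Δ0 clk=1 w5=0 w4=1 w2=0 w0=0 w3=1 w1=0
t1.Δ1 clk=0 w5=0 w4=1 w2=0 w0=0 w3=1 w1=0
t2.Δ0 clk=0 w5=0 w4=1 w2=0 w0=0 w3=1 w1=0
t2.Δ1 clk=1 w5=0 w4=1 w2=0 w0=0 w3=1 w1=0
t2.Δ2 clk=1 w5=0 w4=1 w2=1 w0=0 w3=1 w1=0
t2.Δ3 clk=1 w5=0 w4=0 w2=1 w0=0 w3=1 w1=0
t2.Δ4 clk=1 w5=1 w4=0 w2=1 w0=0 w3=1 w1=0
t2.Δ5 clk=1 w5=1 w4=0 w2=1 w0=0 w3=1 w1=1
t3.Δ0 clk=1 w5=1 w4=0 w2=1 w0=0 w3=1 w1=1
t3.Δ1 clk=0 w5=1 w4=0 w2=1 w0=0 w3=1 w1=1
t4.Δ0 clk=0 w5=1 w4=0 w2=1 w0=0 w3=1 w1=1
t4.Δ1 clk=1 w5=1 w4=0 w2=1 w0=0 w3=1 w1=1
t4.Δ2 clk=1 w5=1 w4=0 w2=0 w0=0 w3=1 w1=1
t4.Δ3 clk=1 w5=1 w4=1 w2=0 w0=0 w3=1 w1=1
t4.Δ4 clk=1 w5=0 w4=1 w2=0 w0=0 w3=1 w1=1
t4.Δ5 clk=1 w5=0 w4=1 w2=0 w0=0 w3=1 w1=0
t5.Δ0 clk=1 w5=0 w4=1 w2=0 w0=0 w3=1 w1=0
t5.Δ1 clk=0 w5=0 w4=1 w2=0 w0=0 w3=1 w1=0
t6.Δ0 clk=0 w5=0 w4=1 w2=0 w0=0 w3=1 w1=0
t6.Δ1 clk=1 w5=0 w4=1 w2=0 w0=0 w3=1 w1=0
t6.Δ2 clk=1 w5=0 w4=1 w2=1 w0=0 w3=1 w1=0
t6.Δ3 clk=1 w5=0 w4=0 w2=1 w0=0 w3=1 w1=0
t6.Δ4 clk=1 w5=1 w4=0 w2=1 w0=0 w3=1 w1=0
t6.Δ5 clk=1 w5=1 w4=0 w2=1 w0=0 w3=1 w1=1
t7.Δ0 clk=1 w5=1 w4=0 w2=1 w0=0 w3=1 w1=1
t7.Δ1 clk=0 w5=1 w4=0 w2=1 w0=0 w3=1 w1=1
t8.Δ0 clk=0 w5=1 w4=0 w2=1 w0=0 w3=1 w1=1
t8.Δ1 clk=1 w5=1 w4=0 w2=1 w0=0 w3=1 w1=1
t8.Δ2 clk=1 w5=1 w4=0 w2=0 w0=0 w3=1 w1=1
t8.Δ3 clk=1 w5=1 w4=1 w2=0 w0=0 w3=1 w1=1
t8.Δ4 clk=1 w5=0 w4=1 w2=0 w0=0 w3=1 w1=1
t8.Δ5 clk=1 w5=0 w4=1 w2=0 w0=0 w3=1 w1=0

1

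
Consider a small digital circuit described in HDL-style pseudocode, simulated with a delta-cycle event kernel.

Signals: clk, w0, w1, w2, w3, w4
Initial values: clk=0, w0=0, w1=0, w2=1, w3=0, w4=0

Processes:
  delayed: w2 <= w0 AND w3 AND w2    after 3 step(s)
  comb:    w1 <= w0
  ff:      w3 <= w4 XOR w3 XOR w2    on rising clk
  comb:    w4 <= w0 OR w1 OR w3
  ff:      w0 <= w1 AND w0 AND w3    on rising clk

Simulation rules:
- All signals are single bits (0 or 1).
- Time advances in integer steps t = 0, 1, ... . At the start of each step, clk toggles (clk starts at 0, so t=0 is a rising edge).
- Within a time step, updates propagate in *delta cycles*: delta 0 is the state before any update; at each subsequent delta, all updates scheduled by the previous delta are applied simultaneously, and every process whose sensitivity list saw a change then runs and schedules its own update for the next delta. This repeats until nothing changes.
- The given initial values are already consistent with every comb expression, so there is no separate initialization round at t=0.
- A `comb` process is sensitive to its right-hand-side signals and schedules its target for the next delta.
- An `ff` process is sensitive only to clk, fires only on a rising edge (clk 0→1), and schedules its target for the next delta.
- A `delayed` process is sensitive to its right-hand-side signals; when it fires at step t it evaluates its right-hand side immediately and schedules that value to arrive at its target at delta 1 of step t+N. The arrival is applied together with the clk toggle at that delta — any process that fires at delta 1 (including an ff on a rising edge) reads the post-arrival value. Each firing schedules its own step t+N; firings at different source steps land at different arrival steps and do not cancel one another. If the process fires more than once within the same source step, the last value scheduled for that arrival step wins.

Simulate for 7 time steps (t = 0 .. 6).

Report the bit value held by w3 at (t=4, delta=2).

0

t0.Δ0 clk=0 w1=0 w4=0 w2=1 w0=0 w3=0
t0.Δ1 clk=1 w1=0 w4=0 w2=1 w0=0 w3=0
t0.Δ2 clk=1 w1=0 w4=0 w2=1 w0=0 w3=1
t0.Δ3 clk=1 w1=0 w4=1 w2=1 w0=0 w3=1
t1.Δ0 clk=1 w1=0 w4=1 w2=1 w0=0 w3=1
t1.Δ1 clk=0 w1=0 w4=1 w2=1 w0=0 w3=1
t2.Δ0 clk=0 w1=0 w4=1 w2=1 w0=0 w3=1
t2.Δ1 clk=1 w1=0 w4=1 w2=1 w0=0 w3=1
t3.Δ0 clk=1 w1=0 w4=1 w2=1 w0=0 w3=1
t3.Δ1 clk=0 w1=0 w4=1 w2=0 w0=0 w3=1
t4.Δ0 clk=0 w1=0 w4=1 w2=0 w0=0 w3=1
t4.Δ1 clk=1 w1=0 w4=1 w2=0 w0=0 w3=1
t4.Δ2 clk=1 w1=0 w4=1 w2=0 w0=0 w3=0
t4.Δ3 clk=1 w1=0 w4=0 w2=0 w0=0 w3=0
t5.Δ0 clk=1 w1=0 w4=0 w2=0 w0=0 w3=0
t5.Δ1 clk=0 w1=0 w4=0 w2=0 w0=0 w3=0
t6.Δ0 clk=0 w1=0 w4=0 w2=0 w0=0 w3=0
t6.Δ1 clk=1 w1=0 w4=0 w2=0 w0=0 w3=0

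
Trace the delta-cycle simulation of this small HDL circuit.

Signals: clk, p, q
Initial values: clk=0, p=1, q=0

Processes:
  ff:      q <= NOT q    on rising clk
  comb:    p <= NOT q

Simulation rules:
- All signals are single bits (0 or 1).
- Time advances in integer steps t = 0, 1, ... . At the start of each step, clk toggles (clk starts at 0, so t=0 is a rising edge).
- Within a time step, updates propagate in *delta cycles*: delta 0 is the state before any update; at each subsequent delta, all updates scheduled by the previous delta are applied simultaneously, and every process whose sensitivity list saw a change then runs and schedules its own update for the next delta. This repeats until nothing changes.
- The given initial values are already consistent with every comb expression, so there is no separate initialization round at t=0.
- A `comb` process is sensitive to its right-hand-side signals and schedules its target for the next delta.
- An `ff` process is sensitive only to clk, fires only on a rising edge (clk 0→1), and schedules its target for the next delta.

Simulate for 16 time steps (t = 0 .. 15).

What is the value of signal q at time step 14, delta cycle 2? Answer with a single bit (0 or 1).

0

[bits: q,clk,p]
t=0: Δ0=001 Δ1=011 Δ2=111 Δ3=110 | 3Δ
t=1: Δ0=110 Δ1=100 | 1Δ
t=2: Δ0=100 Δ1=110 Δ2=010 Δ3=011 | 3Δ
t=3: Δ0=011 Δ1=001 | 1Δ
t=4: Δ0=001 Δ1=011 Δ2=111 Δ3=110 | 3Δ
t=5: Δ0=110 Δ1=100 | 1Δ
t=6: Δ0=100 Δ1=110 Δ2=010 Δ3=011 | 3Δ
t=7: Δ0=011 Δ1=001 | 1Δ
t=8: Δ0=001 Δ1=011 Δ2=111 Δ3=110 | 3Δ
t=9: Δ0=110 Δ1=100 | 1Δ
t=10: Δ0=100 Δ1=110 Δ2=010 Δ3=011 | 3Δ
t=11: Δ0=011 Δ1=001 | 1Δ
t=12: Δ0=001 Δ1=011 Δ2=111 Δ3=110 | 3Δ
t=13: Δ0=110 Δ1=100 | 1Δ
t=14: Δ0=100 Δ1=110 Δ2=010 Δ3=011 | 3Δ
t=15: Δ0=011 Δ1=001 | 1Δ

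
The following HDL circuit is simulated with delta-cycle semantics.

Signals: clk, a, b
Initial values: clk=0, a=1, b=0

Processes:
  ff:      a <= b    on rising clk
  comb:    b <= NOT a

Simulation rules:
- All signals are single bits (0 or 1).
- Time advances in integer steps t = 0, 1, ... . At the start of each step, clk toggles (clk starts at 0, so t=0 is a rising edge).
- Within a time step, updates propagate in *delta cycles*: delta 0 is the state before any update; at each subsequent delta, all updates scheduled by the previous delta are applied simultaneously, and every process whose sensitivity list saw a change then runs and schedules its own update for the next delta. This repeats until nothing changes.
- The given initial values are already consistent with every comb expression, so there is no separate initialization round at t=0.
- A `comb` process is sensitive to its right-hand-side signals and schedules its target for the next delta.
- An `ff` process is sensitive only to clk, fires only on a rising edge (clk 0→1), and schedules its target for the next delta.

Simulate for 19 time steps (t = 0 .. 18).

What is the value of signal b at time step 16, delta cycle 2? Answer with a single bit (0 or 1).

t=0 Δ0: a=1 b=0 clk=0
  Δ1: clk:0→1
  Δ2: a:1→0
  Δ3: b:0→1
  (3Δ to stable)
t=1 Δ0: a=0 b=1 clk=1
  Δ1: clk:1→0
  (1Δ to stable)
t=2 Δ0: a=0 b=1 clk=0
  Δ1: clk:0→1
  Δ2: a:0→1
  Δ3: b:1→0
  (3Δ to stable)
t=3 Δ0: a=1 b=0 clk=1
  Δ1: clk:1→0
  (1Δ to stable)
t=4 Δ0: a=1 b=0 clk=0
  Δ1: clk:0→1
  Δ2: a:1→0
  Δ3: b:0→1
  (3Δ to stable)
t=5 Δ0: a=0 b=1 clk=1
  Δ1: clk:1→0
  (1Δ to stable)
t=6 Δ0: a=0 b=1 clk=0
  Δ1: clk:0→1
  Δ2: a:0→1
  Δ3: b:1→0
  (3Δ to stable)
t=7 Δ0: a=1 b=0 clk=1
  Δ1: clk:1→0
  (1Δ to stable)
t=8 Δ0: a=1 b=0 clk=0
  Δ1: clk:0→1
  Δ2: a:1→0
  Δ3: b:0→1
  (3Δ to stable)
t=9 Δ0: a=0 b=1 clk=1
  Δ1: clk:1→0
  (1Δ to stable)
t=10 Δ0: a=0 b=1 clk=0
  Δ1: clk:0→1
  Δ2: a:0→1
  Δ3: b:1→0
  (3Δ to stable)
t=11 Δ0: a=1 b=0 clk=1
  Δ1: clk:1→0
  (1Δ to stable)
t=12 Δ0: a=1 b=0 clk=0
  Δ1: clk:0→1
  Δ2: a:1→0
  Δ3: b:0→1
  (3Δ to stable)
t=13 Δ0: a=0 b=1 clk=1
  Δ1: clk:1→0
  (1Δ to stable)
t=14 Δ0: a=0 b=1 clk=0
  Δ1: clk:0→1
  Δ2: a:0→1
  Δ3: b:1→0
  (3Δ to stable)
t=15 Δ0: a=1 b=0 clk=1
  Δ1: clk:1→0
  (1Δ to stable)
t=16 Δ0: a=1 b=0 clk=0
  Δ1: clk:0→1
  Δ2: a:1→0
  Δ3: b:0→1
  (3Δ to stable)
t=17 Δ0: a=0 b=1 clk=1
  Δ1: clk:1→0
  (1Δ to stable)
t=18 Δ0: a=0 b=1 clk=0
  Δ1: clk:0→1
  Δ2: a:0→1
  Δ3: b:1→0
  (3Δ to stable)

0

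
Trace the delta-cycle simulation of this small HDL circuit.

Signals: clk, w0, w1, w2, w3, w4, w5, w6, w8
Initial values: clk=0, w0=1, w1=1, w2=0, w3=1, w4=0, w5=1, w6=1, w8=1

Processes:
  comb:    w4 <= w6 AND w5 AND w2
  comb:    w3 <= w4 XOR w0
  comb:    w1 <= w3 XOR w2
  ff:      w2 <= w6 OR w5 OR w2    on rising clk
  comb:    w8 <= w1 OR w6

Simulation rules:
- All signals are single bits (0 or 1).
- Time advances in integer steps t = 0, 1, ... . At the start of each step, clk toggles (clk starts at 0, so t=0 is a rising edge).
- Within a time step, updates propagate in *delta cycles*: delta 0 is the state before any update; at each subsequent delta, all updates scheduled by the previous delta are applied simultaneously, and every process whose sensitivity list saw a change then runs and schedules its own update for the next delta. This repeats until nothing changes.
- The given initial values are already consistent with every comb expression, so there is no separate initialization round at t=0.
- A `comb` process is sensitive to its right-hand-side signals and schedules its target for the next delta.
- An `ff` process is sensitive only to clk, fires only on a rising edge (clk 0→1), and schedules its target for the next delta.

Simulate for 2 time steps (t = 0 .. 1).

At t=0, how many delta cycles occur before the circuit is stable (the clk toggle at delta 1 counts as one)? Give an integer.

t=0 Δ0: w0=1 w2=0 clk=0 w6=1 w1=1 w3=1 w8=1 w5=1 w4=0
  Δ1: clk:0→1
  Δ2: w2:0→1
  Δ3: w1:1→0, w4:0→1
  Δ4: w3:1→0
  Δ5: w1:0→1
  (5Δ to stable)
t=1 Δ0: w0=1 w2=1 clk=1 w6=1 w1=1 w3=0 w8=1 w5=1 w4=1
  Δ1: clk:1→0
  (1Δ to stable)

5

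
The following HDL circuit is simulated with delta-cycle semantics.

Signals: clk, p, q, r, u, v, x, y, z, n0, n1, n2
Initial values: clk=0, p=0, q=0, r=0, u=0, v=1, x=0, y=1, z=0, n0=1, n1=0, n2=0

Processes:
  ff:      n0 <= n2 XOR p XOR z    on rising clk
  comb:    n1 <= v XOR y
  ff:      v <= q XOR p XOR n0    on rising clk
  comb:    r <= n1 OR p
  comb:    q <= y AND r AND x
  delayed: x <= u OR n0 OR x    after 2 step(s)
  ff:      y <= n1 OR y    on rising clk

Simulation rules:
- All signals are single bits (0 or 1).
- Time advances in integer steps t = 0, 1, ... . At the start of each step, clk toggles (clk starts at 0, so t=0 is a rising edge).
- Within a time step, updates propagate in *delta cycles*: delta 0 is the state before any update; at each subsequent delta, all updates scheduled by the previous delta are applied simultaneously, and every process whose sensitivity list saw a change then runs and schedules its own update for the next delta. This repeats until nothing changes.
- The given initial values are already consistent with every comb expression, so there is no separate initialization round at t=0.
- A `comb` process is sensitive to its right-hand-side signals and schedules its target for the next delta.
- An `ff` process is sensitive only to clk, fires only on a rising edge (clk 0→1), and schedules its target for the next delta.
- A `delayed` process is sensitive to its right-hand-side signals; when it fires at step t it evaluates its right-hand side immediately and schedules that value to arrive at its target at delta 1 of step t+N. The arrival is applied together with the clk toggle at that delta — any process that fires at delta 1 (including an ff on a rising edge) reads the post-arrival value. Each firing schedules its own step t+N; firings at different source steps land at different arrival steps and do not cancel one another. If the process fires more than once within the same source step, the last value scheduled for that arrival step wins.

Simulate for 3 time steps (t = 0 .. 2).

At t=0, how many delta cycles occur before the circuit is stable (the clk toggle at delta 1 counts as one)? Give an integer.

2

[bits: u,x,r,v,y,n2,clk,n0,n1,z,p,q]
t=0: Δ0=000110010000 Δ1=000110110000 Δ2=000110100000 | 2Δ
t=1: Δ0=000110100000 Δ1=000110000000 | 1Δ
t=2: Δ0=000110000000 Δ1=000110100000 Δ2=000010100000 Δ3=000010101000 Δ4=001010101000 | 4Δ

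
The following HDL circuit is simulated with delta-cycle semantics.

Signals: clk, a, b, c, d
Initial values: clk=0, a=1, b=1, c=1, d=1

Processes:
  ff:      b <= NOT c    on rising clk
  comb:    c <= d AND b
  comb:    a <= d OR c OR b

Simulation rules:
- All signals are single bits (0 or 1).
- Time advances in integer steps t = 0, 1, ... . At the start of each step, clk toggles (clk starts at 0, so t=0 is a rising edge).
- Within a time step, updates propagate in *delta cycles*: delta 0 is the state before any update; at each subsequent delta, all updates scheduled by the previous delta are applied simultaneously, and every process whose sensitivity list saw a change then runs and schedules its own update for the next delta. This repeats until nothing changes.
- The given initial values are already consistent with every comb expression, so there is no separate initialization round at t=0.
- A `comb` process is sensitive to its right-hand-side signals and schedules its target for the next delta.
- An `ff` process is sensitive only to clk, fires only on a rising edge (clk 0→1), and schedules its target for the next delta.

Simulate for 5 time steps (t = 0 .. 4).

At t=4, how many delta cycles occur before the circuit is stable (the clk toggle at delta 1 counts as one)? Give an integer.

3

t0.Δ0 a=1 d=1 b=1 clk=0 c=1
t0.Δ1 a=1 d=1 b=1 clk=1 c=1
t0.Δ2 a=1 d=1 b=0 clk=1 c=1
t0.Δ3 a=1 d=1 b=0 clk=1 c=0
t1.Δ0 a=1 d=1 b=0 clk=1 c=0
t1.Δ1 a=1 d=1 b=0 clk=0 c=0
t2.Δ0 a=1 d=1 b=0 clk=0 c=0
t2.Δ1 a=1 d=1 b=0 clk=1 c=0
t2.Δ2 a=1 d=1 b=1 clk=1 c=0
t2.Δ3 a=1 d=1 b=1 clk=1 c=1
t3.Δ0 a=1 d=1 b=1 clk=1 c=1
t3.Δ1 a=1 d=1 b=1 clk=0 c=1
t4.Δ0 a=1 d=1 b=1 clk=0 c=1
t4.Δ1 a=1 d=1 b=1 clk=1 c=1
t4.Δ2 a=1 d=1 b=0 clk=1 c=1
t4.Δ3 a=1 d=1 b=0 clk=1 c=0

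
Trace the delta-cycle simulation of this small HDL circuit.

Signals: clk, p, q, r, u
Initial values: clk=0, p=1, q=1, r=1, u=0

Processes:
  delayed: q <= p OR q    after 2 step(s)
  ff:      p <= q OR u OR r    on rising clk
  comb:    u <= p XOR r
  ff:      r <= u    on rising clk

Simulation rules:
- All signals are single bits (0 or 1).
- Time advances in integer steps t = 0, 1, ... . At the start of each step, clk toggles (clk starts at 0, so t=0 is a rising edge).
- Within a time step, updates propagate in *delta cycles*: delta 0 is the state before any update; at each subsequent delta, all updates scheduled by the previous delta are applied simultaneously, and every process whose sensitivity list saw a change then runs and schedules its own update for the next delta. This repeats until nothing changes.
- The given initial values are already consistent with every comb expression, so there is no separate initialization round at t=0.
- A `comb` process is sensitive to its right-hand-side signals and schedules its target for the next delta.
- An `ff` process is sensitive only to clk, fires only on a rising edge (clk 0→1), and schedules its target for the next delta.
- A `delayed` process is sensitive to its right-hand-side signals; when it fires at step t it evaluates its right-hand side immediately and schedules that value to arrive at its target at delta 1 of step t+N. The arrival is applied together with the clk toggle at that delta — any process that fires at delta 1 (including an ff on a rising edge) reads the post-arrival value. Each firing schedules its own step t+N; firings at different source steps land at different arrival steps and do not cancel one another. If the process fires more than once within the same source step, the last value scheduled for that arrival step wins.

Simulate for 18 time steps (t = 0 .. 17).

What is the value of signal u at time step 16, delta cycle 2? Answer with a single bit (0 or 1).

[bits: r,clk,q,p,u]
t=0: Δ0=10110 Δ1=11110 Δ2=01110 Δ3=01111 | 3Δ
t=1: Δ0=01111 Δ1=00111 | 1Δ
t=2: Δ0=00111 Δ1=01111 Δ2=11111 Δ3=11110 | 3Δ
t=3: Δ0=11110 Δ1=10110 | 1Δ
t=4: Δ0=10110 Δ1=11110 Δ2=01110 Δ3=01111 | 3Δ
t=5: Δ0=01111 Δ1=00111 | 1Δ
t=6: Δ0=00111 Δ1=01111 Δ2=11111 Δ3=11110 | 3Δ
t=7: Δ0=11110 Δ1=10110 | 1Δ
t=8: Δ0=10110 Δ1=11110 Δ2=01110 Δ3=01111 | 3Δ
t=9: Δ0=01111 Δ1=00111 | 1Δ
t=10: Δ0=00111 Δ1=01111 Δ2=11111 Δ3=11110 | 3Δ
t=11: Δ0=11110 Δ1=10110 | 1Δ
t=12: Δ0=10110 Δ1=11110 Δ2=01110 Δ3=01111 | 3Δ
t=13: Δ0=01111 Δ1=00111 | 1Δ
t=14: Δ0=00111 Δ1=01111 Δ2=11111 Δ3=11110 | 3Δ
t=15: Δ0=11110 Δ1=10110 | 1Δ
t=16: Δ0=10110 Δ1=11110 Δ2=01110 Δ3=01111 | 3Δ
t=17: Δ0=01111 Δ1=00111 | 1Δ

0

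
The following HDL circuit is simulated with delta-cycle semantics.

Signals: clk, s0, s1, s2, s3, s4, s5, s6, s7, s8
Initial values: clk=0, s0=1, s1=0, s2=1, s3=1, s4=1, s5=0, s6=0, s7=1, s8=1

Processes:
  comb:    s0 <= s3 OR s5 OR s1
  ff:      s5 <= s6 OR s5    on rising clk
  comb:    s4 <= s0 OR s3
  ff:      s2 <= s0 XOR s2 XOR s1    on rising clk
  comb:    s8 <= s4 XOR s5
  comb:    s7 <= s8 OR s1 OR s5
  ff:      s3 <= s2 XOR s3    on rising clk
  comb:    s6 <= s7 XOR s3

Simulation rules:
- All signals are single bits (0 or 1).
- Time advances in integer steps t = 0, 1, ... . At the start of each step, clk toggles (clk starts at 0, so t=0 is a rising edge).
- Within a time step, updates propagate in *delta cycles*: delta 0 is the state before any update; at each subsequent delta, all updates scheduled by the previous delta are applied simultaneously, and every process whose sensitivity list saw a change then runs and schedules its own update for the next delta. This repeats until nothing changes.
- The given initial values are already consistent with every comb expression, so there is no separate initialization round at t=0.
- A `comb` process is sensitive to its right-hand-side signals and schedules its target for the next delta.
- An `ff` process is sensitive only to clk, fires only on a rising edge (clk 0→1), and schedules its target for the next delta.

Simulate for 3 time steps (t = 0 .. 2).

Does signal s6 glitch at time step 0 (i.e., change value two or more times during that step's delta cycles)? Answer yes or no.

yes

[bits: s6,s7,s3,s4,s0,s5,s1,clk,s8,s2]
t=0: Δ0=0111100011 Δ1=0111100111 Δ2=0101100110 Δ3=1101000110 Δ4=1100000110 Δ5=1100000100 Δ6=1000000100 Δ7=0000000100 | 7Δ
t=1: Δ0=0000000100 Δ1=0000000000 | 1Δ
t=2: Δ0=0000000000 Δ1=0000000100 | 1Δ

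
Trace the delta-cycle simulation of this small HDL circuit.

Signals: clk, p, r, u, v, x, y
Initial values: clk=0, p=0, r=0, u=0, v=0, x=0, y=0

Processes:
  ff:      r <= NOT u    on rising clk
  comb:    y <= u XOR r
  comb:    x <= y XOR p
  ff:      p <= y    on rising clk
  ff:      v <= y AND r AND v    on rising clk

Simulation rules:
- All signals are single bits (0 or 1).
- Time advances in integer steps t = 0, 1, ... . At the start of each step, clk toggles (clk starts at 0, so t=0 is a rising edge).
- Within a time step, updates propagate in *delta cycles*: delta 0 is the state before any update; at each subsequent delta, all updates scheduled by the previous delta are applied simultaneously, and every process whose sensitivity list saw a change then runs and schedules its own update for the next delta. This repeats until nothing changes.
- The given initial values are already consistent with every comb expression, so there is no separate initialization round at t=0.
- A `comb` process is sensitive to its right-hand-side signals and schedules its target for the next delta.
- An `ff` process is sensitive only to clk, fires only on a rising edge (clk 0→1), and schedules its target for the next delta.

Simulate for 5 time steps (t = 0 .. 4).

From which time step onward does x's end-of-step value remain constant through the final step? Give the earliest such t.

t=0 Δ0: clk=0 x=0 p=0 u=0 r=0 y=0 v=0
  Δ1: clk:0→1
  Δ2: r:0→1
  Δ3: y:0→1
  Δ4: x:0→1
  (4Δ to stable)
t=1 Δ0: clk=1 x=1 p=0 u=0 r=1 y=1 v=0
  Δ1: clk:1→0
  (1Δ to stable)
t=2 Δ0: clk=0 x=1 p=0 u=0 r=1 y=1 v=0
  Δ1: clk:0→1
  Δ2: p:0→1
  Δ3: x:1→0
  (3Δ to stable)
t=3 Δ0: clk=1 x=0 p=1 u=0 r=1 y=1 v=0
  Δ1: clk:1→0
  (1Δ to stable)
t=4 Δ0: clk=0 x=0 p=1 u=0 r=1 y=1 v=0
  Δ1: clk:0→1
  (1Δ to stable)

2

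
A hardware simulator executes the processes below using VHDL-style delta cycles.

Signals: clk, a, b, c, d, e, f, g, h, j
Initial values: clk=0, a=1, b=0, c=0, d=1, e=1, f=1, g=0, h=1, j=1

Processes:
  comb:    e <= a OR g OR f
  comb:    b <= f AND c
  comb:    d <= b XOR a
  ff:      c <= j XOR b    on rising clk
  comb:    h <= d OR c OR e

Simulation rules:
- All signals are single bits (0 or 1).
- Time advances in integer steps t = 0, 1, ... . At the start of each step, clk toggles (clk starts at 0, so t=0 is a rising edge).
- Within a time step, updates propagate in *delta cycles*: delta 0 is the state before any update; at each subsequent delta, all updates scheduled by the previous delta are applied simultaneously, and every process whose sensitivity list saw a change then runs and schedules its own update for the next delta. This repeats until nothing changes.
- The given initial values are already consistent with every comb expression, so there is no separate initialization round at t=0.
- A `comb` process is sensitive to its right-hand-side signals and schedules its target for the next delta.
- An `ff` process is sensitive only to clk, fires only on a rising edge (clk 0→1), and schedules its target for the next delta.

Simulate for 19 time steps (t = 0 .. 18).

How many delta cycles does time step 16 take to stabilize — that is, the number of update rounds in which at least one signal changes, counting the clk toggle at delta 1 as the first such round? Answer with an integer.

4

t0.Δ0 d=1 h=1 b=0 j=1 g=0 e=1 f=1 clk=0 a=1 c=0
t0.Δ1 d=1 h=1 b=0 j=1 g=0 e=1 f=1 clk=1 a=1 c=0
t0.Δ2 d=1 h=1 b=0 j=1 g=0 e=1 f=1 clk=1 a=1 c=1
t0.Δ3 d=1 h=1 b=1 j=1 g=0 e=1 f=1 clk=1 a=1 c=1
t0.Δ4 d=0 h=1 b=1 j=1 g=0 e=1 f=1 clk=1 a=1 c=1
t1.Δ0 d=0 h=1 b=1 j=1 g=0 e=1 f=1 clk=1 a=1 c=1
t1.Δ1 d=0 h=1 b=1 j=1 g=0 e=1 f=1 clk=0 a=1 c=1
t2.Δ0 d=0 h=1 b=1 j=1 g=0 e=1 f=1 clk=0 a=1 c=1
t2.Δ1 d=0 h=1 b=1 j=1 g=0 e=1 f=1 clk=1 a=1 c=1
t2.Δ2 d=0 h=1 b=1 j=1 g=0 e=1 f=1 clk=1 a=1 c=0
t2.Δ3 d=0 h=1 b=0 j=1 g=0 e=1 f=1 clk=1 a=1 c=0
t2.Δ4 d=1 h=1 b=0 j=1 g=0 e=1 f=1 clk=1 a=1 c=0
t3.Δ0 d=1 h=1 b=0 j=1 g=0 e=1 f=1 clk=1 a=1 c=0
t3.Δ1 d=1 h=1 b=0 j=1 g=0 e=1 f=1 clk=0 a=1 c=0
t4.Δ0 d=1 h=1 b=0 j=1 g=0 e=1 f=1 clk=0 a=1 c=0
t4.Δ1 d=1 h=1 b=0 j=1 g=0 e=1 f=1 clk=1 a=1 c=0
t4.Δ2 d=1 h=1 b=0 j=1 g=0 e=1 f=1 clk=1 a=1 c=1
t4.Δ3 d=1 h=1 b=1 j=1 g=0 e=1 f=1 clk=1 a=1 c=1
t4.Δ4 d=0 h=1 b=1 j=1 g=0 e=1 f=1 clk=1 a=1 c=1
t5.Δ0 d=0 h=1 b=1 j=1 g=0 e=1 f=1 clk=1 a=1 c=1
t5.Δ1 d=0 h=1 b=1 j=1 g=0 e=1 f=1 clk=0 a=1 c=1
t6.Δ0 d=0 h=1 b=1 j=1 g=0 e=1 f=1 clk=0 a=1 c=1
t6.Δ1 d=0 h=1 b=1 j=1 g=0 e=1 f=1 clk=1 a=1 c=1
t6.Δ2 d=0 h=1 b=1 j=1 g=0 e=1 f=1 clk=1 a=1 c=0
t6.Δ3 d=0 h=1 b=0 j=1 g=0 e=1 f=1 clk=1 a=1 c=0
t6.Δ4 d=1 h=1 b=0 j=1 g=0 e=1 f=1 clk=1 a=1 c=0
t7.Δ0 d=1 h=1 b=0 j=1 g=0 e=1 f=1 clk=1 a=1 c=0
t7.Δ1 d=1 h=1 b=0 j=1 g=0 e=1 f=1 clk=0 a=1 c=0
t8.Δ0 d=1 h=1 b=0 j=1 g=0 e=1 f=1 clk=0 a=1 c=0
t8.Δ1 d=1 h=1 b=0 j=1 g=0 e=1 f=1 clk=1 a=1 c=0
t8.Δ2 d=1 h=1 b=0 j=1 g=0 e=1 f=1 clk=1 a=1 c=1
t8.Δ3 d=1 h=1 b=1 j=1 g=0 e=1 f=1 clk=1 a=1 c=1
t8.Δ4 d=0 h=1 b=1 j=1 g=0 e=1 f=1 clk=1 a=1 c=1
t9.Δ0 d=0 h=1 b=1 j=1 g=0 e=1 f=1 clk=1 a=1 c=1
t9.Δ1 d=0 h=1 b=1 j=1 g=0 e=1 f=1 clk=0 a=1 c=1
t10.Δ0 d=0 h=1 b=1 j=1 g=0 e=1 f=1 clk=0 a=1 c=1
t10.Δ1 d=0 h=1 b=1 j=1 g=0 e=1 f=1 clk=1 a=1 c=1
t10.Δ2 d=0 h=1 b=1 j=1 g=0 e=1 f=1 clk=1 a=1 c=0
t10.Δ3 d=0 h=1 b=0 j=1 g=0 e=1 f=1 clk=1 a=1 c=0
t10.Δ4 d=1 h=1 b=0 j=1 g=0 e=1 f=1 clk=1 a=1 c=0
t11.Δ0 d=1 h=1 b=0 j=1 g=0 e=1 f=1 clk=1 a=1 c=0
t11.Δ1 d=1 h=1 b=0 j=1 g=0 e=1 f=1 clk=0 a=1 c=0
t12.Δ0 d=1 h=1 b=0 j=1 g=0 e=1 f=1 clk=0 a=1 c=0
t12.Δ1 d=1 h=1 b=0 j=1 g=0 e=1 f=1 clk=1 a=1 c=0
t12.Δ2 d=1 h=1 b=0 j=1 g=0 e=1 f=1 clk=1 a=1 c=1
t12.Δ3 d=1 h=1 b=1 j=1 g=0 e=1 f=1 clk=1 a=1 c=1
t12.Δ4 d=0 h=1 b=1 j=1 g=0 e=1 f=1 clk=1 a=1 c=1
t13.Δ0 d=0 h=1 b=1 j=1 g=0 e=1 f=1 clk=1 a=1 c=1
t13.Δ1 d=0 h=1 b=1 j=1 g=0 e=1 f=1 clk=0 a=1 c=1
t14.Δ0 d=0 h=1 b=1 j=1 g=0 e=1 f=1 clk=0 a=1 c=1
t14.Δ1 d=0 h=1 b=1 j=1 g=0 e=1 f=1 clk=1 a=1 c=1
t14.Δ2 d=0 h=1 b=1 j=1 g=0 e=1 f=1 clk=1 a=1 c=0
t14.Δ3 d=0 h=1 b=0 j=1 g=0 e=1 f=1 clk=1 a=1 c=0
t14.Δ4 d=1 h=1 b=0 j=1 g=0 e=1 f=1 clk=1 a=1 c=0
t15.Δ0 d=1 h=1 b=0 j=1 g=0 e=1 f=1 clk=1 a=1 c=0
t15.Δ1 d=1 h=1 b=0 j=1 g=0 e=1 f=1 clk=0 a=1 c=0
t16.Δ0 d=1 h=1 b=0 j=1 g=0 e=1 f=1 clk=0 a=1 c=0
t16.Δ1 d=1 h=1 b=0 j=1 g=0 e=1 f=1 clk=1 a=1 c=0
t16.Δ2 d=1 h=1 b=0 j=1 g=0 e=1 f=1 clk=1 a=1 c=1
t16.Δ3 d=1 h=1 b=1 j=1 g=0 e=1 f=1 clk=1 a=1 c=1
t16.Δ4 d=0 h=1 b=1 j=1 g=0 e=1 f=1 clk=1 a=1 c=1
t17.Δ0 d=0 h=1 b=1 j=1 g=0 e=1 f=1 clk=1 a=1 c=1
t17.Δ1 d=0 h=1 b=1 j=1 g=0 e=1 f=1 clk=0 a=1 c=1
t18.Δ0 d=0 h=1 b=1 j=1 g=0 e=1 f=1 clk=0 a=1 c=1
t18.Δ1 d=0 h=1 b=1 j=1 g=0 e=1 f=1 clk=1 a=1 c=1
t18.Δ2 d=0 h=1 b=1 j=1 g=0 e=1 f=1 clk=1 a=1 c=0
t18.Δ3 d=0 h=1 b=0 j=1 g=0 e=1 f=1 clk=1 a=1 c=0
t18.Δ4 d=1 h=1 b=0 j=1 g=0 e=1 f=1 clk=1 a=1 c=0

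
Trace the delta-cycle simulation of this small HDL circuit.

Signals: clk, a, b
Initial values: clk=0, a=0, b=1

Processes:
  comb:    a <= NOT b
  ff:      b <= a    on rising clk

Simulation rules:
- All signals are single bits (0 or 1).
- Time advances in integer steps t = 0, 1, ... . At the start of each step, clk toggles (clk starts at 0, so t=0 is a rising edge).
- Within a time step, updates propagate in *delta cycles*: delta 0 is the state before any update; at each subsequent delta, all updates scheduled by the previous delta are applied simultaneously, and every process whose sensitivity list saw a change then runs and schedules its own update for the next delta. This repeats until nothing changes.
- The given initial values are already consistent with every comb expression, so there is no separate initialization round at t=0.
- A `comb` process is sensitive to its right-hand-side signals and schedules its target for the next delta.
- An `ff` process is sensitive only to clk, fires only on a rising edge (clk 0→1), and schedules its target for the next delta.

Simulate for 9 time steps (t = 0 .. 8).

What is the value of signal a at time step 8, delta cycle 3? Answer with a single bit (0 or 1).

t=0 Δ0: clk=0 a=0 b=1
  Δ1: clk:0→1
  Δ2: b:1→0
  Δ3: a:0→1
  (3Δ to stable)
t=1 Δ0: clk=1 a=1 b=0
  Δ1: clk:1→0
  (1Δ to stable)
t=2 Δ0: clk=0 a=1 b=0
  Δ1: clk:0→1
  Δ2: b:0→1
  Δ3: a:1→0
  (3Δ to stable)
t=3 Δ0: clk=1 a=0 b=1
  Δ1: clk:1→0
  (1Δ to stable)
t=4 Δ0: clk=0 a=0 b=1
  Δ1: clk:0→1
  Δ2: b:1→0
  Δ3: a:0→1
  (3Δ to stable)
t=5 Δ0: clk=1 a=1 b=0
  Δ1: clk:1→0
  (1Δ to stable)
t=6 Δ0: clk=0 a=1 b=0
  Δ1: clk:0→1
  Δ2: b:0→1
  Δ3: a:1→0
  (3Δ to stable)
t=7 Δ0: clk=1 a=0 b=1
  Δ1: clk:1→0
  (1Δ to stable)
t=8 Δ0: clk=0 a=0 b=1
  Δ1: clk:0→1
  Δ2: b:1→0
  Δ3: a:0→1
  (3Δ to stable)

1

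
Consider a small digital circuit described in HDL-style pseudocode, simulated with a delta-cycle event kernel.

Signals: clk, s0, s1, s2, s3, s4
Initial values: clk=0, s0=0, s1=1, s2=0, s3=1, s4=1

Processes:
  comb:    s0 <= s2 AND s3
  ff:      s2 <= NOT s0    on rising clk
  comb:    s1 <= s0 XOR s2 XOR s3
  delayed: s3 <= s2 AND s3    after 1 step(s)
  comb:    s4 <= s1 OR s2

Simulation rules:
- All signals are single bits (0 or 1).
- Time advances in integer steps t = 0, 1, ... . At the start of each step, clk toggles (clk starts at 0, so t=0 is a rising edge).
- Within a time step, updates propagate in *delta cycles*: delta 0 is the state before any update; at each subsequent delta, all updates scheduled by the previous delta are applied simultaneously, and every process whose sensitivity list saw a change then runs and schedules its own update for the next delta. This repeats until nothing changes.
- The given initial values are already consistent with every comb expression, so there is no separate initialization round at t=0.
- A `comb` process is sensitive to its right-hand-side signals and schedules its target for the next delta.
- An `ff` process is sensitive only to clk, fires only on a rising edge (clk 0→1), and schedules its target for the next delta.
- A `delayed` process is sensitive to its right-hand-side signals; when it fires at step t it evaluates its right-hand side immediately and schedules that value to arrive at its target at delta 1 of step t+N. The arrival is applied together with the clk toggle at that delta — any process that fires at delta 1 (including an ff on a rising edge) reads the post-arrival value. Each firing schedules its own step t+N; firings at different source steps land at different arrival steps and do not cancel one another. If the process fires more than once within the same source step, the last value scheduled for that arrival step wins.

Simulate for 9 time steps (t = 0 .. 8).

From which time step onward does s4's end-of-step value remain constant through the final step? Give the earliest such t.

4

[bits: s3,s1,clk,s2,s4,s0]
t=0: Δ0=110010 Δ1=111010 Δ2=111110 Δ3=101111 Δ4=111111 | 4Δ
t=1: Δ0=111111 Δ1=110111 | 1Δ
t=2: Δ0=110111 Δ1=111111 Δ2=111011 Δ3=101010 Δ4=111000 Δ5=111010 | 5Δ
t=3: Δ0=111010 Δ1=010010 Δ2=000010 Δ3=000000 | 3Δ
t=4: Δ0=000000 Δ1=001000 Δ2=001100 Δ3=011110 | 3Δ
t=5: Δ0=011110 Δ1=010110 | 1Δ
t=6: Δ0=010110 Δ1=011110 | 1Δ
t=7: Δ0=011110 Δ1=010110 | 1Δ
t=8: Δ0=010110 Δ1=011110 | 1Δ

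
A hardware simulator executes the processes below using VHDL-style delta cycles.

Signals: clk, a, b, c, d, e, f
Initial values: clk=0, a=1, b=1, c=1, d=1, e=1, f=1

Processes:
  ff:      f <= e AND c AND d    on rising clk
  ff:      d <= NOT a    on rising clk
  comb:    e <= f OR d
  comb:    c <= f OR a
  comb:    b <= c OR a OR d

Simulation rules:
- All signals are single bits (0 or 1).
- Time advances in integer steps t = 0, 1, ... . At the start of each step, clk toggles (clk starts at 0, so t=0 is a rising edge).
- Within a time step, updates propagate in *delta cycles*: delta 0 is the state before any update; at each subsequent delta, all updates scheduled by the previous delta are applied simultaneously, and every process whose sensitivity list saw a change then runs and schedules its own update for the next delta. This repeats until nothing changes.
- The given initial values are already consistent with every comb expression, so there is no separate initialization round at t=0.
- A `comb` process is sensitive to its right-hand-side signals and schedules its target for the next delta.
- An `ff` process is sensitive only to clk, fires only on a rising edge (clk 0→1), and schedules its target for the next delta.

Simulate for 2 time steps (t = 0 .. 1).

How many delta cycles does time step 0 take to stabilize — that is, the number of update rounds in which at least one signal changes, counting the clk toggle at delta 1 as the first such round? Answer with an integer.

2

t0.Δ0 c=1 d=1 clk=0 f=1 e=1 a=1 b=1
t0.Δ1 c=1 d=1 clk=1 f=1 e=1 a=1 b=1
t0.Δ2 c=1 d=0 clk=1 f=1 e=1 a=1 b=1
t1.Δ0 c=1 d=0 clk=1 f=1 e=1 a=1 b=1
t1.Δ1 c=1 d=0 clk=0 f=1 e=1 a=1 b=1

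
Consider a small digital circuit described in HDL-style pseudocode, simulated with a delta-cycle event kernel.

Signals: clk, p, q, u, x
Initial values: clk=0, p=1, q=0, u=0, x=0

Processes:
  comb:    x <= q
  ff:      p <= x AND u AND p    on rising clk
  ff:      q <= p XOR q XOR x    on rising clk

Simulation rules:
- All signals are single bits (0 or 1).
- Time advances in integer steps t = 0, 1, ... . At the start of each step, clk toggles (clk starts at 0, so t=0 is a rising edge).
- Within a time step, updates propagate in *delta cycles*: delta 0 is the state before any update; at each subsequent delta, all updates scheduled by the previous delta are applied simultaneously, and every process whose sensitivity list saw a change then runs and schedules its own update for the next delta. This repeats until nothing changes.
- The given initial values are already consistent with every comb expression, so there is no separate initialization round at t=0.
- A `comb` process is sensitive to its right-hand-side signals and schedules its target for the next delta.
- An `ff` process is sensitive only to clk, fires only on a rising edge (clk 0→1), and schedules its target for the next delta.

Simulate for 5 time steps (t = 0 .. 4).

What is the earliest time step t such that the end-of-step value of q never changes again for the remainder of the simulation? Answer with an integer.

[bits: p,q,u,clk,x]
t=0: Δ0=10000 Δ1=10010 Δ2=01010 Δ3=01011 | 3Δ
t=1: Δ0=01011 Δ1=01001 | 1Δ
t=2: Δ0=01001 Δ1=01011 Δ2=00011 Δ3=00010 | 3Δ
t=3: Δ0=00010 Δ1=00000 | 1Δ
t=4: Δ0=00000 Δ1=00010 | 1Δ

2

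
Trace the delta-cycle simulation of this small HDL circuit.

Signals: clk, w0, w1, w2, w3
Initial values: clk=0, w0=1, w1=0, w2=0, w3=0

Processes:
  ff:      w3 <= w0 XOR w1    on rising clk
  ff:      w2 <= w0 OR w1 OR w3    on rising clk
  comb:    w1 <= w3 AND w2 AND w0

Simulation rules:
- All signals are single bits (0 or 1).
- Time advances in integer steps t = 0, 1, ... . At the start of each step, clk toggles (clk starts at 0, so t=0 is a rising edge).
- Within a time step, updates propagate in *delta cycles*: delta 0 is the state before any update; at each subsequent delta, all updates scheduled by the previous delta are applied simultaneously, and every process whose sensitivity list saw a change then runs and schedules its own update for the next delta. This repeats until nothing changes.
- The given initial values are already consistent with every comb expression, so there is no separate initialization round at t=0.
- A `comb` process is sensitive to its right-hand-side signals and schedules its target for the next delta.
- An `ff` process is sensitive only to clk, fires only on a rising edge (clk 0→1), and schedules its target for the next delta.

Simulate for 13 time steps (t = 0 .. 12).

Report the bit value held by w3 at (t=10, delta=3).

0

[bits: w2,w1,w3,clk,w0]
t=0: Δ0=00001 Δ1=00011 Δ2=10111 Δ3=11111 | 3Δ
t=1: Δ0=11111 Δ1=11101 | 1Δ
t=2: Δ0=11101 Δ1=11111 Δ2=11011 Δ3=10011 | 3Δ
t=3: Δ0=10011 Δ1=10001 | 1Δ
t=4: Δ0=10001 Δ1=10011 Δ2=10111 Δ3=11111 | 3Δ
t=5: Δ0=11111 Δ1=11101 | 1Δ
t=6: Δ0=11101 Δ1=11111 Δ2=11011 Δ3=10011 | 3Δ
t=7: Δ0=10011 Δ1=10001 | 1Δ
t=8: Δ0=10001 Δ1=10011 Δ2=10111 Δ3=11111 | 3Δ
t=9: Δ0=11111 Δ1=11101 | 1Δ
t=10: Δ0=11101 Δ1=11111 Δ2=11011 Δ3=10011 | 3Δ
t=11: Δ0=10011 Δ1=10001 | 1Δ
t=12: Δ0=10001 Δ1=10011 Δ2=10111 Δ3=11111 | 3Δ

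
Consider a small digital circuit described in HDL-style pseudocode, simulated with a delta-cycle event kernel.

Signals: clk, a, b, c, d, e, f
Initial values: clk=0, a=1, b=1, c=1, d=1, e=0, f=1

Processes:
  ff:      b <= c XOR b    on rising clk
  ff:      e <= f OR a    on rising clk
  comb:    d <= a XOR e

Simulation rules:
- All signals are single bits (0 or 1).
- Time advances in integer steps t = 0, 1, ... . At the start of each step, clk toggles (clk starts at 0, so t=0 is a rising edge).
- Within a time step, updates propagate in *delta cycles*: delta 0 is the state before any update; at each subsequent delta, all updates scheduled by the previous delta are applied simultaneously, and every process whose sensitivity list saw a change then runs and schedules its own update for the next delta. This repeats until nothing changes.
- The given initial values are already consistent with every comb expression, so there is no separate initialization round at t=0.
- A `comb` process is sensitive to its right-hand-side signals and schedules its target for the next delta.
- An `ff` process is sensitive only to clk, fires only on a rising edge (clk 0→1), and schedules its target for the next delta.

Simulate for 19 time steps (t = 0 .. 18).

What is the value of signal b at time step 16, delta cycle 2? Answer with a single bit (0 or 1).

0

[bits: c,e,f,b,a,d,clk]
t=0: Δ0=1011110 Δ1=1011111 Δ2=1110111 Δ3=1110101 | 3Δ
t=1: Δ0=1110101 Δ1=1110100 | 1Δ
t=2: Δ0=1110100 Δ1=1110101 Δ2=1111101 | 2Δ
t=3: Δ0=1111101 Δ1=1111100 | 1Δ
t=4: Δ0=1111100 Δ1=1111101 Δ2=1110101 | 2Δ
t=5: Δ0=1110101 Δ1=1110100 | 1Δ
t=6: Δ0=1110100 Δ1=1110101 Δ2=1111101 | 2Δ
t=7: Δ0=1111101 Δ1=1111100 | 1Δ
t=8: Δ0=1111100 Δ1=1111101 Δ2=1110101 | 2Δ
t=9: Δ0=1110101 Δ1=1110100 | 1Δ
t=10: Δ0=1110100 Δ1=1110101 Δ2=1111101 | 2Δ
t=11: Δ0=1111101 Δ1=1111100 | 1Δ
t=12: Δ0=1111100 Δ1=1111101 Δ2=1110101 | 2Δ
t=13: Δ0=1110101 Δ1=1110100 | 1Δ
t=14: Δ0=1110100 Δ1=1110101 Δ2=1111101 | 2Δ
t=15: Δ0=1111101 Δ1=1111100 | 1Δ
t=16: Δ0=1111100 Δ1=1111101 Δ2=1110101 | 2Δ
t=17: Δ0=1110101 Δ1=1110100 | 1Δ
t=18: Δ0=1110100 Δ1=1110101 Δ2=1111101 | 2Δ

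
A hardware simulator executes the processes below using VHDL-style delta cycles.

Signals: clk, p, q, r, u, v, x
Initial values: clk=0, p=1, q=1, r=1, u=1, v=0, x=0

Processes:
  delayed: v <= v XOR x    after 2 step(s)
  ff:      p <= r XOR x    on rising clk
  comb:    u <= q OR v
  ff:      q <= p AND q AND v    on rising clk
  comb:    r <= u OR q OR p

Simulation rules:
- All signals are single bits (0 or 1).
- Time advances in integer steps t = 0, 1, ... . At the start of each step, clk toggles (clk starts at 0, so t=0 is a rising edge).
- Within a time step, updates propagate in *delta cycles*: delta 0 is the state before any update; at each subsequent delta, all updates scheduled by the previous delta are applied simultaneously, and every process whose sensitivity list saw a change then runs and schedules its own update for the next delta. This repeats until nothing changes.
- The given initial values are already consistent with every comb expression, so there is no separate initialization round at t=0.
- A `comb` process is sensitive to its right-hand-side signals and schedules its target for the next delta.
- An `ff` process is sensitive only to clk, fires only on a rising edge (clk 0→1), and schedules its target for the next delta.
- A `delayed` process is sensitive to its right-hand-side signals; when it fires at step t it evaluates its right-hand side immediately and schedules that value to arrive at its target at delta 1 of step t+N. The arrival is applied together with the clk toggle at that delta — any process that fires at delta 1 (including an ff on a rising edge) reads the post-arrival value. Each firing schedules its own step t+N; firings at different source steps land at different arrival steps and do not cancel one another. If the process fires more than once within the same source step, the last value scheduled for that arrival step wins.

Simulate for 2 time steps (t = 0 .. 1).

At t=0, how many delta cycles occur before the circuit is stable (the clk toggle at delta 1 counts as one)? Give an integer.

3

t=0 Δ0: u=1 q=1 p=1 clk=0 v=0 r=1 x=0
  Δ1: clk:0→1
  Δ2: q:1→0
  Δ3: u:1→0
  (3Δ to stable)
t=1 Δ0: u=0 q=0 p=1 clk=1 v=0 r=1 x=0
  Δ1: clk:1→0
  (1Δ to stable)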